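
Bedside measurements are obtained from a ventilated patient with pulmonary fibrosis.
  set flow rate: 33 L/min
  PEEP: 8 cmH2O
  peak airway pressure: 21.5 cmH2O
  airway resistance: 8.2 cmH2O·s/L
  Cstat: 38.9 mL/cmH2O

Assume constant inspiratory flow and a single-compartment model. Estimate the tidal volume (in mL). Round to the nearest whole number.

Flow: 33 L/min ÷ 60 = 0.55 L/s.
Equation of motion (constant flow): PIP = Vt/C + R·V̇ + PEEP.
Vt/C = PIP − R·V̇ − PEEP = 21.5 − 4.51 − 8 = 8.99 cmH2O.
Vt = C × 8.99 = 38.9 × 8.99 = 349.71 mL.

350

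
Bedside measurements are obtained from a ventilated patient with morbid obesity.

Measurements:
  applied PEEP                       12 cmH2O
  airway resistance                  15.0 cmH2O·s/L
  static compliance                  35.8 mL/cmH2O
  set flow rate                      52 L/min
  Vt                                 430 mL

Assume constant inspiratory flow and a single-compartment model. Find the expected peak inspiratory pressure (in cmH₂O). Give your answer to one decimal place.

37.0

Flow: 52 L/min ÷ 60 = 0.8667 L/s.
Equation of motion (constant flow): PIP = Vt/C + R·V̇ + PEEP.
PIP = 430/35.8 + 15.0×0.8667 + 12 = 12.011 + 13.001 + 12 = 37.012 cmH2O.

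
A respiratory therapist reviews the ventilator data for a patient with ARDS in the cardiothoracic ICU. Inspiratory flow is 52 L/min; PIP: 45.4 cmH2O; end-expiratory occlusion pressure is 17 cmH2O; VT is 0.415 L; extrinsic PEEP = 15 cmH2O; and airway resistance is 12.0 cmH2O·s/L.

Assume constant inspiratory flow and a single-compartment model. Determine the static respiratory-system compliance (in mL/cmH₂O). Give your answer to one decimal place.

Flow: 52 L/min ÷ 60 = 0.8667 L/s.
Total PEEP = 17 cmH2O (set 15 + intrinsic 2); this is the baseline alveolar pressure.
Equation of motion (constant flow): PIP = Vt/C + R·V̇ + PEEP.
Vt/C = PIP − R·V̇ − PEEP = 45.4 − 12.0×0.8667 − 17 = 45.4 − 10.4 − 17 = 18.0 cmH2O.
C = Vt / 18.0 = 415 / 18.0 = 23.056 mL/cmH2O.

23.1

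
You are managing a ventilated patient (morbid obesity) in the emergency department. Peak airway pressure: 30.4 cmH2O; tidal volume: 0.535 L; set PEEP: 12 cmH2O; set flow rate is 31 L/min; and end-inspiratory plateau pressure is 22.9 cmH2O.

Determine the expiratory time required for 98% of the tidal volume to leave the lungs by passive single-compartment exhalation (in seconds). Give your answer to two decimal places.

2.79

Flow: 31 L/min ÷ 60 = 0.5167 L/s.
R = (PIP − Pplat)/V̇ = (30.4 − 22.9) / 0.5167 = 7.5/0.5167 = 14.515 cmH2O·s/L.
C = Vt/(Pplat − PEEP) = 535.0 / (22.9 − 12) = 535.0/10.9 = 49.083 mL/cmH2O.
τ = R × C = 14.515 × 0.04908 L/cmH2O = 0.7124 s.
t = −τ·ln(1 − 0.98) = −0.7124·ln(0.02) = 2.787 s.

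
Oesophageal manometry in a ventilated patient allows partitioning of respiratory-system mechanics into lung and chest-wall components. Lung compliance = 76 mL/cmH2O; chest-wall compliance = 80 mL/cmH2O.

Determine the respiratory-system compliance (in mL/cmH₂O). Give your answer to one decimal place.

Lung and chest wall are elastances in series: 1/Crs = 1/CL + 1/Ccw.
1/Crs = 1/76 + 1/80 = 0.02566.
Crs = 38.971 mL/cmH2O.

39.0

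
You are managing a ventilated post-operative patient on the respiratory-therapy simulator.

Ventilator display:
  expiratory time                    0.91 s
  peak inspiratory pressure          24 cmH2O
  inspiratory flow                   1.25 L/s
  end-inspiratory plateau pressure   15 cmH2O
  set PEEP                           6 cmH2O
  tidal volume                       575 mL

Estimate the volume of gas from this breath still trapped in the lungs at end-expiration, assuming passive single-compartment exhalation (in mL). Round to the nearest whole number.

R = (PIP − Pplat)/V̇ = (24 − 15) / 1.25 = 9.0/1.25 = 7.2 cmH2O·s/L.
C = Vt/(Pplat − PEEP) = 575.0 / (15 − 6) = 575.0/9.0 = 63.889 mL/cmH2O.
τ = R × C = 7.2 × 0.06389 L/cmH2O = 0.46 s.
Fraction remaining = e^(−Te/τ) = e^(−0.91/0.46) = 0.1383.
Trapped volume = 575.0 × 0.1383 = 79.523 mL.

80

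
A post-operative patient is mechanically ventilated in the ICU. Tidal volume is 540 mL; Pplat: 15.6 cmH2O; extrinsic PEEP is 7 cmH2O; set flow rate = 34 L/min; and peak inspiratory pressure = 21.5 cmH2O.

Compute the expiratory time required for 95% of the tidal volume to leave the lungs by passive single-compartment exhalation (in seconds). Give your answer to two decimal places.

Flow: 34 L/min ÷ 60 = 0.5667 L/s.
R = (PIP − Pplat)/V̇ = (21.5 − 15.6) / 0.5667 = 5.9/0.5667 = 10.411 cmH2O·s/L.
C = Vt/(Pplat − PEEP) = 540.0 / (15.6 − 7) = 540.0/8.6 = 62.791 mL/cmH2O.
τ = R × C = 10.411 × 0.06279 L/cmH2O = 0.6537 s.
t = −τ·ln(1 − 0.95) = −0.6537·ln(0.05) = 1.958 s.

1.96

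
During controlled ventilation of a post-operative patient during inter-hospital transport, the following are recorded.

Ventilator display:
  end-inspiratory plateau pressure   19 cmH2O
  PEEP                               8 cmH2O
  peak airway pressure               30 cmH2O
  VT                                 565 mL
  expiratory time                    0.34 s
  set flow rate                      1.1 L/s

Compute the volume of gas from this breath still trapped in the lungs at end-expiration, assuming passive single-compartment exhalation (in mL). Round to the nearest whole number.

R = (PIP − Pplat)/V̇ = (30 − 19) / 1.1 = 11.0/1.1 = 10.0 cmH2O·s/L.
C = Vt/(Pplat − PEEP) = 565.0 / (19 − 8) = 565.0/11.0 = 51.364 mL/cmH2O.
τ = R × C = 10.0 × 0.05136 L/cmH2O = 0.5136 s.
Fraction remaining = e^(−Te/τ) = e^(−0.34/0.5136) = 0.5158.
Trapped volume = 565.0 × 0.5158 = 291.43 mL.

291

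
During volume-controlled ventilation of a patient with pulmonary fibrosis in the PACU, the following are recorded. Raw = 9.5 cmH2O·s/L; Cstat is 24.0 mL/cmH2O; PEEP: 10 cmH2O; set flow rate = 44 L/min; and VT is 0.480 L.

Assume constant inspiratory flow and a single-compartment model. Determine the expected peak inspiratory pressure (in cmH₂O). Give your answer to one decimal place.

Flow: 44 L/min ÷ 60 = 0.7333 L/s.
Equation of motion (constant flow): PIP = Vt/C + R·V̇ + PEEP.
PIP = 480/24.0 + 9.5×0.7333 + 10 = 20.0 + 6.966 + 10 = 36.966 cmH2O.

37.0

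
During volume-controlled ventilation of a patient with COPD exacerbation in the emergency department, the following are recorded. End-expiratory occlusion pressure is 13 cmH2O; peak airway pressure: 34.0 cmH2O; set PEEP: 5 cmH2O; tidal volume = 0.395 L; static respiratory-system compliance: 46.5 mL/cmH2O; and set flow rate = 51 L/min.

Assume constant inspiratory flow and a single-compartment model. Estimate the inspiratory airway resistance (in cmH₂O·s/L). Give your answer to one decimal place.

14.7

Flow: 51 L/min ÷ 60 = 0.85 L/s.
Total PEEP = 13 cmH2O (set 5 + intrinsic 8); this is the baseline alveolar pressure.
Equation of motion (constant flow): PIP = Vt/C + R·V̇ + PEEP.
R·V̇ = PIP − Vt/C − PEEP = 34.0 − 395/46.5 − 13 = 34.0 − 8.495 − 13 = 12.505 cmH2O.
R = 12.505 / 0.85 = 14.712 cmH2O·s/L.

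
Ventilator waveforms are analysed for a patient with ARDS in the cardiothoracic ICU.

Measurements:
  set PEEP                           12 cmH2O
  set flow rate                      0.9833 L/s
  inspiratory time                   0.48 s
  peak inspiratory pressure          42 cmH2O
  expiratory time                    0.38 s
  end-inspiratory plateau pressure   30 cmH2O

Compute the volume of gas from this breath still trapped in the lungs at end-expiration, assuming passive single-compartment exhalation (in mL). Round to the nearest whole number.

144

Vt = flow × Ti = 0.9833 L/s × 0.48 s × 1000 mL/L = 471.98 mL.
R = (PIP − Pplat)/V̇ = (42 − 30) / 0.9833 = 12.0/0.9833 = 12.204 cmH2O·s/L.
C = Vt/(Pplat − PEEP) = 471.98 / (30 − 12) = 471.98/18.0 = 26.221 mL/cmH2O.
τ = R × C = 12.204 × 0.02622 L/cmH2O = 0.32 s.
Fraction remaining = e^(−Te/τ) = e^(−0.38/0.32) = 0.305.
Trapped volume = 471.98 × 0.305 = 143.95 mL.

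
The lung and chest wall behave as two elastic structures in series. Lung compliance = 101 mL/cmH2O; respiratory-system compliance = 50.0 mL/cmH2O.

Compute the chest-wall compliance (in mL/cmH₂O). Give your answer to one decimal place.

1/Ccw = 1/Crs − 1/CL.
1/Ccw = 1/50.0 − 1/101 = 0.0101.
Ccw = 99.01 mL/cmH2O.

99.0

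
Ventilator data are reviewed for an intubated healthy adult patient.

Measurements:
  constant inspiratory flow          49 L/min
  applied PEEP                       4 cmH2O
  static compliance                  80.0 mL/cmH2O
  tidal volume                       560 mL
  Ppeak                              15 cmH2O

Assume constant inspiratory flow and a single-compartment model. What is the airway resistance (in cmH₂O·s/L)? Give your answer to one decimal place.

Flow: 49 L/min ÷ 60 = 0.8167 L/s.
Equation of motion (constant flow): PIP = Vt/C + R·V̇ + PEEP.
R·V̇ = PIP − Vt/C − PEEP = 15 − 560/80.0 − 4 = 15 − 7.0 − 4 = 4.0 cmH2O.
R = 4.0 / 0.8167 = 4.898 cmH2O·s/L.

4.9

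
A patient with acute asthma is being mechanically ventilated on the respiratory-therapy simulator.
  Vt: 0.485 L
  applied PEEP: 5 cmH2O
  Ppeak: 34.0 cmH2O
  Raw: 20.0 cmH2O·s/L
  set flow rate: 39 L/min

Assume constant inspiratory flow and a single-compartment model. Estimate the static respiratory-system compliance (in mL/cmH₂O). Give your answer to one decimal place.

30.3

Flow: 39 L/min ÷ 60 = 0.65 L/s.
Equation of motion (constant flow): PIP = Vt/C + R·V̇ + PEEP.
Vt/C = PIP − R·V̇ − PEEP = 34.0 − 20.0×0.65 − 5 = 34.0 − 13.0 − 5 = 16.0 cmH2O.
C = Vt / 16.0 = 485 / 16.0 = 30.313 mL/cmH2O.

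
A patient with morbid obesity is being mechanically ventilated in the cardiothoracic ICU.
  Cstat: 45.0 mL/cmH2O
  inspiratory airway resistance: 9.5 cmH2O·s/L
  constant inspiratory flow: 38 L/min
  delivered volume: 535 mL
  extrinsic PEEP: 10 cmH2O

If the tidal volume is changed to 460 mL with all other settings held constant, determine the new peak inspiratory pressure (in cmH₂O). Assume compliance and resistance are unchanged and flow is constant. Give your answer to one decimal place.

26.2

Flow: 38 L/min ÷ 60 = 0.6333 L/s.
PIP = Vt/C + R·V̇ + PEEP (constant-flow equation of motion).
Only the elastic term changes: ΔPIP = ΔVt / C = (460 − 535) / 45.0 = -1.667 cmH2O.
Original PIP = 535/45.0 + 9.5×0.6333 + 10 = 27.905 cmH2O; new PIP = 27.905 + (-1.667) = 26.238 cmH2O.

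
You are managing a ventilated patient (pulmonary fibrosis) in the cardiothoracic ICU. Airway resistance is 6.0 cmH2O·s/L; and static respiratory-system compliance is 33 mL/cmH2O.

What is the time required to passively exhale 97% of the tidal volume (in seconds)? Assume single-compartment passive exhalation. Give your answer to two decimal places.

τ = R × C = 6.0 × 33 mL/cmH2O = 6.0 × 0.033 L/cmH2O = 0.198 s.
Exhaled fraction f = 1 − e^(−t/τ) → t = −τ·ln(1 − f) = −0.198·ln(0.03) = 0.6943 s.

0.69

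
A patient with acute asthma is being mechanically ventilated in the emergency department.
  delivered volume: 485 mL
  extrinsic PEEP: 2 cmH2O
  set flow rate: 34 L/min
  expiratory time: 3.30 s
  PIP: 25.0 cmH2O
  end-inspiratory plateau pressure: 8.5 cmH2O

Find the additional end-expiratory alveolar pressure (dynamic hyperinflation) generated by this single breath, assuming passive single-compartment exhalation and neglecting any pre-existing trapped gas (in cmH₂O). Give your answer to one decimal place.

1.4

Flow: 34 L/min ÷ 60 = 0.5667 L/s.
R = (PIP − Pplat)/V̇ = (25.0 − 8.5) / 0.5667 = 16.5/0.5667 = 29.116 cmH2O·s/L.
C = Vt/(Pplat − PEEP) = 485.0 / (8.5 − 2) = 485.0/6.5 = 74.615 mL/cmH2O.
τ = R × C = 29.116 × 0.07462 L/cmH2O = 2.173 s.
Fraction remaining = e^(−Te/τ) = e^(−3.30/2.173) = 0.219; trapped volume = 485.0 × 0.219 = 106.22 mL.
Additional alveolar pressure from trapping ≈ V_trapped / C = 106.22 / 74.615 = 1.424 cmH2O.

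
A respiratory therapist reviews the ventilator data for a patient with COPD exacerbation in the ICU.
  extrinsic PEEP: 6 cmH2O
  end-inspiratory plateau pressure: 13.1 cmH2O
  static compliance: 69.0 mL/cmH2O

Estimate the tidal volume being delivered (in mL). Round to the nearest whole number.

490

Vt = Cstat × (Pplat − PEEP) = 69.0 × (13.1 − 6) = 69.0 × 7.1 = 489.9 mL.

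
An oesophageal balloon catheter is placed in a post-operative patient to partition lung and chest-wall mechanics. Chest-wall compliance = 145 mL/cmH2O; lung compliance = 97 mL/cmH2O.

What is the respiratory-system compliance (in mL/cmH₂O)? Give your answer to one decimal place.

58.1

Lung and chest wall are elastances in series: 1/Crs = 1/CL + 1/Ccw.
1/Crs = 1/97 + 1/145 = 0.01721.
Crs = 58.106 mL/cmH2O.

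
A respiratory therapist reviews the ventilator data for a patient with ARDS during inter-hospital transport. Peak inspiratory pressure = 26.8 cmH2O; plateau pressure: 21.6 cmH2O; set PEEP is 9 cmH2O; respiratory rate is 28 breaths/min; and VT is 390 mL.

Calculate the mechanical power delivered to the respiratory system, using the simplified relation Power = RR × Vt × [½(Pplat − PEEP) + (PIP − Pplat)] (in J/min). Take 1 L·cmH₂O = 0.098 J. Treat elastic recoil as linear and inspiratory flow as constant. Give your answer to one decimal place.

Per-breath work = Vt × [½(Pplat−PEEP) + (PIP−Pplat)] = 0.390 × [0.5×12.6 + 5.2] = 0.390 × 11.5 = 4.485 L·cmH2O.
Power = 28 × 4.485 = 125.58 L·cmH2O/min.
× 0.098 J/(L·cmH2O) → 12.307 J/min.

12.3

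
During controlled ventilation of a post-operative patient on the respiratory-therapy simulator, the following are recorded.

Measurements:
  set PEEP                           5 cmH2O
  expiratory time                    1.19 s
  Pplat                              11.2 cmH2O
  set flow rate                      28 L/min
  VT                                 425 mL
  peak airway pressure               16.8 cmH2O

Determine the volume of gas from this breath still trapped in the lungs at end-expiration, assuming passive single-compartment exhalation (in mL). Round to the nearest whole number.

Flow: 28 L/min ÷ 60 = 0.4667 L/s.
R = (PIP − Pplat)/V̇ = (16.8 − 11.2) / 0.4667 = 5.6/0.4667 = 11.999 cmH2O·s/L.
C = Vt/(Pplat − PEEP) = 425.0 / (11.2 − 5) = 425.0/6.2 = 68.548 mL/cmH2O.
τ = R × C = 11.999 × 0.06855 L/cmH2O = 0.8225 s.
Fraction remaining = e^(−Te/τ) = e^(−1.19/0.8225) = 0.2353.
Trapped volume = 425.0 × 0.2353 = 100.0 mL.

100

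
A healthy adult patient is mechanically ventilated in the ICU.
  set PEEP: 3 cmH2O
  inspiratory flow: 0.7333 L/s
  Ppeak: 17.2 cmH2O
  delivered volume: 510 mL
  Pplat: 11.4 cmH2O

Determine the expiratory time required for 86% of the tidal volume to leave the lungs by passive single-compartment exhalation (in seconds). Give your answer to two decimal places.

0.94

R = (PIP − Pplat)/V̇ = (17.2 − 11.4) / 0.7333 = 5.8/0.7333 = 7.909 cmH2O·s/L.
C = Vt/(Pplat − PEEP) = 510.0 / (11.4 − 3) = 510.0/8.4 = 60.714 mL/cmH2O.
τ = R × C = 7.909 × 0.06071 L/cmH2O = 0.4802 s.
t = −τ·ln(1 − 0.86) = −0.4802·ln(0.14) = 0.9441 s.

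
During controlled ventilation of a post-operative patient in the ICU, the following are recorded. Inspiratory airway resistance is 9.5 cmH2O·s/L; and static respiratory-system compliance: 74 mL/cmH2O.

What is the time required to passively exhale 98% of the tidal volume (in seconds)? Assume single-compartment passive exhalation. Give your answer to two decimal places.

2.75

τ = R × C = 9.5 × 74 mL/cmH2O = 9.5 × 0.074 L/cmH2O = 0.703 s.
Exhaled fraction f = 1 − e^(−t/τ) → t = −τ·ln(1 − f) = −0.703·ln(0.02) = 2.75 s.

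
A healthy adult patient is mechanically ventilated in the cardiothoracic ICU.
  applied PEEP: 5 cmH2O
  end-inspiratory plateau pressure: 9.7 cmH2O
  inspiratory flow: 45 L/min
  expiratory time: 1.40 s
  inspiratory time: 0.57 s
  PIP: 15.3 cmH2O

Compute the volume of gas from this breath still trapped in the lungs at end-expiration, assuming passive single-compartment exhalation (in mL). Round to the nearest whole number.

54

Flow: 45 L/min ÷ 60 = 0.75 L/s.
Vt = flow × Ti = 0.75 L/s × 0.57 s × 1000 mL/L = 427.5 mL.
R = (PIP − Pplat)/V̇ = (15.3 − 9.7) / 0.75 = 5.6/0.75 = 7.467 cmH2O·s/L.
C = Vt/(Pplat − PEEP) = 427.5 / (9.7 − 5) = 427.5/4.7 = 90.957 mL/cmH2O.
τ = R × C = 7.467 × 0.09096 L/cmH2O = 0.6792 s.
Fraction remaining = e^(−Te/τ) = e^(−1.40/0.6792) = 0.1273.
Trapped volume = 427.5 × 0.1273 = 54.421 mL.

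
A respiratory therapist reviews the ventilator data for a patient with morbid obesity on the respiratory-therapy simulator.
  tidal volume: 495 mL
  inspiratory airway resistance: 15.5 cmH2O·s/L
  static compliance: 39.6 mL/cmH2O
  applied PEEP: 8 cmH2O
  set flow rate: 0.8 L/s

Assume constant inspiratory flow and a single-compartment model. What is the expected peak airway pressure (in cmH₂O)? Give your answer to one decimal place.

Equation of motion (constant flow): PIP = Vt/C + R·V̇ + PEEP.
PIP = 495/39.6 + 15.5×0.8 + 8 = 12.5 + 12.4 + 8 = 32.9 cmH2O.

32.9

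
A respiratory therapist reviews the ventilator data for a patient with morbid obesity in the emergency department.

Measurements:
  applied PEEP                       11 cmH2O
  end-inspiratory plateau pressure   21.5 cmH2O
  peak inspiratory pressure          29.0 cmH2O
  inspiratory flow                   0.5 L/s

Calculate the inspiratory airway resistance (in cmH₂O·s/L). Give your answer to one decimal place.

Raw = (PIP − Pplat) / flow = (29.0 − 21.5) / 0.5 = 7.5 / 0.5 = 15.0 cmH2O·s/L.

15.0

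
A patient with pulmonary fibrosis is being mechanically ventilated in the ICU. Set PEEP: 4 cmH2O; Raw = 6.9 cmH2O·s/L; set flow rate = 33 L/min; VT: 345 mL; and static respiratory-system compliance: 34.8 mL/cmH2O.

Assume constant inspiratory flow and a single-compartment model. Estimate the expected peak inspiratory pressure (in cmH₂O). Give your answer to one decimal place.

Flow: 33 L/min ÷ 60 = 0.55 L/s.
Equation of motion (constant flow): PIP = Vt/C + R·V̇ + PEEP.
PIP = 345/34.8 + 6.9×0.55 + 4 = 9.914 + 3.795 + 4 = 17.709 cmH2O.

17.7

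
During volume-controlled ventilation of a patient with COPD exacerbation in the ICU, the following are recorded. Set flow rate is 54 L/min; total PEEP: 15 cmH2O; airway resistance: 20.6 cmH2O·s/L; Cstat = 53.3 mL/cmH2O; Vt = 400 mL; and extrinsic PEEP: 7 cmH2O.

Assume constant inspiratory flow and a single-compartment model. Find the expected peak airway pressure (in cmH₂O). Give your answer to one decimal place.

Flow: 54 L/min ÷ 60 = 0.9 L/s.
Total PEEP = 15 cmH2O (set 7 + intrinsic 8); this is the baseline alveolar pressure.
Equation of motion (constant flow): PIP = Vt/C + R·V̇ + PEEP.
PIP = 400/53.3 + 20.6×0.9 + 15 = 7.505 + 18.54 + 15 = 41.045 cmH2O.

41.0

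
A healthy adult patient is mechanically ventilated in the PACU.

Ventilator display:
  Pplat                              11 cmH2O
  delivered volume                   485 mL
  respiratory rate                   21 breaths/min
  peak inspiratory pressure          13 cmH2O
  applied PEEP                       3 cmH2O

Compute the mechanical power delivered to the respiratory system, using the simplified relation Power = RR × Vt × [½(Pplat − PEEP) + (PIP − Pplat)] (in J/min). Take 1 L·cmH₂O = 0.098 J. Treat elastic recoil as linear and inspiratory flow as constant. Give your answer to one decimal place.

Per-breath work = Vt × [½(Pplat−PEEP) + (PIP−Pplat)] = 0.485 × [0.5×8.0 + 2.0] = 0.485 × 6.0 = 2.91 L·cmH2O.
Power = 21 × 2.91 = 61.11 L·cmH2O/min.
× 0.098 J/(L·cmH2O) → 5.989 J/min.

6.0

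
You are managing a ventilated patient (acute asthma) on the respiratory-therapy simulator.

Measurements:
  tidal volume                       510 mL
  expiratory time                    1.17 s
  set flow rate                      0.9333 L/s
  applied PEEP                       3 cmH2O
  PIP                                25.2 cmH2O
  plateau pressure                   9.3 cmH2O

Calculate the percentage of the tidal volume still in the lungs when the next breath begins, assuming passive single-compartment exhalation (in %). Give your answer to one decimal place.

42.8

R = (PIP − Pplat)/V̇ = (25.2 − 9.3) / 0.9333 = 15.9/0.9333 = 17.036 cmH2O·s/L.
C = Vt/(Pplat − PEEP) = 510.0 / (9.3 − 3) = 510.0/6.3 = 80.952 mL/cmH2O.
τ = R × C = 17.036 × 0.08095 L/cmH2O = 1.379 s.
Fraction remaining at end-expiration = e^(−Te/τ) = e^(−1.17/1.379) = 0.4281 → 42.81%.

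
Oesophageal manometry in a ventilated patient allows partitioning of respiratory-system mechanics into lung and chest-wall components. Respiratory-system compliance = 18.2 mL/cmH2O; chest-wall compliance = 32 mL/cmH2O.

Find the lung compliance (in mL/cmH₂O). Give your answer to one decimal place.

1/CL = 1/Crs − 1/Ccw.
1/CL = 1/18.2 − 1/32 = 0.0237.
CL = 42.194 mL/cmH2O.

42.2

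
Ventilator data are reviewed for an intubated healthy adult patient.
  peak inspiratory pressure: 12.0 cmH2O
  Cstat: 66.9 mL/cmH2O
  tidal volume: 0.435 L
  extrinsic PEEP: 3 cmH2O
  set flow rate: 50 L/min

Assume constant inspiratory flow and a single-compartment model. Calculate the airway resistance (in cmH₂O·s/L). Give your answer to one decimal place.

3.0

Flow: 50 L/min ÷ 60 = 0.8333 L/s.
Equation of motion (constant flow): PIP = Vt/C + R·V̇ + PEEP.
R·V̇ = PIP − Vt/C − PEEP = 12.0 − 435/66.9 − 3 = 12.0 − 6.502 − 3 = 2.498 cmH2O.
R = 2.498 / 0.8333 = 2.998 cmH2O·s/L.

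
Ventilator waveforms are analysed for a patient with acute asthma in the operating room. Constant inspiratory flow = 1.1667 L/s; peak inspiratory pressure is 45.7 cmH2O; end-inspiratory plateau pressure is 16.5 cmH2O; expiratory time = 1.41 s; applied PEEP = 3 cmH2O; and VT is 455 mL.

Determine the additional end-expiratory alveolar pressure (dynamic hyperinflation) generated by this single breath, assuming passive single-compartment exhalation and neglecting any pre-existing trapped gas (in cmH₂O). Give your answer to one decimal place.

R = (PIP − Pplat)/V̇ = (45.7 − 16.5) / 1.1667 = 29.2/1.1667 = 25.028 cmH2O·s/L.
C = Vt/(Pplat − PEEP) = 455.0 / (16.5 − 3) = 455.0/13.5 = 33.704 mL/cmH2O.
τ = R × C = 25.028 × 0.0337 L/cmH2O = 0.8434 s.
Fraction remaining = e^(−Te/τ) = e^(−1.41/0.8434) = 0.1879; trapped volume = 455.0 × 0.1879 = 85.495 mL.
Additional alveolar pressure from trapping ≈ V_trapped / C = 85.495 / 33.704 = 2.537 cmH2O.

2.5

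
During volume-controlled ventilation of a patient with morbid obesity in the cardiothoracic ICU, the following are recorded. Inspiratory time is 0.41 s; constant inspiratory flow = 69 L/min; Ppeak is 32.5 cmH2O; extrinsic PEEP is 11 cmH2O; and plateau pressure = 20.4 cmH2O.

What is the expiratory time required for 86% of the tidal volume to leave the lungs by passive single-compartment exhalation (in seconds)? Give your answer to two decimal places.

Flow: 69 L/min ÷ 60 = 1.15 L/s.
Vt = flow × Ti = 1.15 L/s × 0.41 s × 1000 mL/L = 471.5 mL.
R = (PIP − Pplat)/V̇ = (32.5 − 20.4) / 1.15 = 12.1/1.15 = 10.522 cmH2O·s/L.
C = Vt/(Pplat − PEEP) = 471.5 / (20.4 − 11) = 471.5/9.4 = 50.16 mL/cmH2O.
τ = R × C = 10.522 × 0.05016 L/cmH2O = 0.5278 s.
t = −τ·ln(1 − 0.86) = −0.5278·ln(0.14) = 1.038 s.

1.04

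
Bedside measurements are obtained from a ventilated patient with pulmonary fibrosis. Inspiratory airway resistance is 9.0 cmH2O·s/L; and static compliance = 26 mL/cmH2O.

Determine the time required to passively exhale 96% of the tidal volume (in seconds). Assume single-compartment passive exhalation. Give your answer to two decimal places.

τ = R × C = 9.0 × 26 mL/cmH2O = 9.0 × 0.026 L/cmH2O = 0.234 s.
Exhaled fraction f = 1 − e^(−t/τ) → t = −τ·ln(1 − f) = −0.234·ln(0.04) = 0.7532 s.

0.75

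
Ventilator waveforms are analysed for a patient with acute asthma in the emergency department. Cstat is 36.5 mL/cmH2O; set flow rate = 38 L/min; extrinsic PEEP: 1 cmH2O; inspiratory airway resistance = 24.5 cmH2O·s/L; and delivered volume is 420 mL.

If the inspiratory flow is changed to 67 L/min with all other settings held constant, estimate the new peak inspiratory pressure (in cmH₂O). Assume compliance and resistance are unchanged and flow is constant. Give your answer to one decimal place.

39.9

Flow: 38 L/min ÷ 60 = 0.6333 L/s.
New flow: 67 L/min ÷ 60 = 1.1167 L/s.
PIP = Vt/C + R·V̇ + PEEP (constant-flow equation of motion).
Only the resistive term changes: ΔPIP = R × ΔV̇ = 24.5 × (1.1167 − 0.6333) = 24.5 × 0.4834 = 11.843 cmH2O.
Original PIP = 420/36.5 + 24.5×0.6333 + 1 = 28.023 cmH2O; new PIP = 28.023 + (11.843) = 39.866 cmH2O.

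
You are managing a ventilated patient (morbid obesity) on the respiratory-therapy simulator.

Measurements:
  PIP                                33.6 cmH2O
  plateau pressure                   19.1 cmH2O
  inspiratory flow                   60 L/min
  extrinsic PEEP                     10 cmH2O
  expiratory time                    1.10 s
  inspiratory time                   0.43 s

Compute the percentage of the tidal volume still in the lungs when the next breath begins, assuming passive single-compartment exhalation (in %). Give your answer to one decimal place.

Flow: 60 L/min ÷ 60 = 1 L/s.
Vt = flow × Ti = 1 L/s × 0.43 s × 1000 mL/L = 430.0 mL.
R = (PIP − Pplat)/V̇ = (33.6 − 19.1) / 1 = 14.5/1 = 14.5 cmH2O·s/L.
C = Vt/(Pplat − PEEP) = 430.0 / (19.1 − 10) = 430.0/9.1 = 47.253 mL/cmH2O.
τ = R × C = 14.5 × 0.04725 L/cmH2O = 0.6851 s.
Fraction remaining at end-expiration = e^(−Te/τ) = e^(−1.10/0.6851) = 0.2008 → 20.08%.

20.1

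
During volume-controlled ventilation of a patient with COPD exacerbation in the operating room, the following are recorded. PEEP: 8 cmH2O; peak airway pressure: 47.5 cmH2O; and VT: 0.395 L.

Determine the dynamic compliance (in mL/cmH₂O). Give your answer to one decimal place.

10.0

Dynamic compliance = Vt / (PIP − PEEP) = 395 / (47.5 − 8) = 395 / 39.5 = 10.0 mL/cmH2O.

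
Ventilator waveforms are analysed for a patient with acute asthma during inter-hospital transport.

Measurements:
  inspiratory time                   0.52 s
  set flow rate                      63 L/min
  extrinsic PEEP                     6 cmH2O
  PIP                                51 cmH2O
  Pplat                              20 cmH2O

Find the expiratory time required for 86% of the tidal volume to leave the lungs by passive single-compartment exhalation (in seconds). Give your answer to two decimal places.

Flow: 63 L/min ÷ 60 = 1.05 L/s.
Vt = flow × Ti = 1.05 L/s × 0.52 s × 1000 mL/L = 546.0 mL.
R = (PIP − Pplat)/V̇ = (51 − 20) / 1.05 = 31.0/1.05 = 29.524 cmH2O·s/L.
C = Vt/(Pplat − PEEP) = 546.0 / (20 − 6) = 546.0/14.0 = 39.0 mL/cmH2O.
τ = R × C = 29.524 × 0.039 L/cmH2O = 1.151 s.
t = −τ·ln(1 − 0.86) = −1.151·ln(0.14) = 2.263 s.

2.26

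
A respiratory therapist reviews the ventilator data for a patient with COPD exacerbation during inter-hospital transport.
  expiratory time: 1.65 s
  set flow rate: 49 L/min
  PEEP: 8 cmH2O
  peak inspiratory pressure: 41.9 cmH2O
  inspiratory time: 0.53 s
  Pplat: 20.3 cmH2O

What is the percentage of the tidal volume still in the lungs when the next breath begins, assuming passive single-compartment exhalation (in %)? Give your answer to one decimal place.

17.0

Flow: 49 L/min ÷ 60 = 0.8167 L/s.
Vt = flow × Ti = 0.8167 L/s × 0.53 s × 1000 mL/L = 432.85 mL.
R = (PIP − Pplat)/V̇ = (41.9 − 20.3) / 0.8167 = 21.6/0.8167 = 26.448 cmH2O·s/L.
C = Vt/(Pplat − PEEP) = 432.85 / (20.3 − 8) = 432.85/12.3 = 35.191 mL/cmH2O.
τ = R × C = 26.448 × 0.03519 L/cmH2O = 0.9307 s.
Fraction remaining at end-expiration = e^(−Te/τ) = e^(−1.65/0.9307) = 0.1698 → 16.98%.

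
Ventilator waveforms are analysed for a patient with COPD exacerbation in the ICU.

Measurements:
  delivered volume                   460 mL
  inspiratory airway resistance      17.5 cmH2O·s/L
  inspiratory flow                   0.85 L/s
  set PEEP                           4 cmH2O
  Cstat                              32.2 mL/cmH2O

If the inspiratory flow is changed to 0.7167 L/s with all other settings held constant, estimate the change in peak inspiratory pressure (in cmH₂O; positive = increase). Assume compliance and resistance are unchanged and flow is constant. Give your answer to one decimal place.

-2.3

PIP = Vt/C + R·V̇ + PEEP (constant-flow equation of motion).
Only the resistive term changes: ΔPIP = R × ΔV̇ = 17.5 × (0.7167 − 0.85) = 17.5 × -0.1333 = -2.333 cmH2O.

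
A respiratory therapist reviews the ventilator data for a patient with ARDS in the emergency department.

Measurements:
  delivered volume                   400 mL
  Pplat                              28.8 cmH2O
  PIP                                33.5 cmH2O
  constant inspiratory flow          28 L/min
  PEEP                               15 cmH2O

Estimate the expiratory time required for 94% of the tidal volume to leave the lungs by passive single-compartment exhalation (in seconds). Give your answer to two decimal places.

0.82

Flow: 28 L/min ÷ 60 = 0.4667 L/s.
R = (PIP − Pplat)/V̇ = (33.5 − 28.8) / 0.4667 = 4.7/0.4667 = 10.071 cmH2O·s/L.
C = Vt/(Pplat − PEEP) = 400.0 / (28.8 − 15) = 400.0/13.8 = 28.986 mL/cmH2O.
τ = R × C = 10.071 × 0.02899 L/cmH2O = 0.292 s.
t = −τ·ln(1 − 0.94) = −0.292·ln(0.06) = 0.8215 s.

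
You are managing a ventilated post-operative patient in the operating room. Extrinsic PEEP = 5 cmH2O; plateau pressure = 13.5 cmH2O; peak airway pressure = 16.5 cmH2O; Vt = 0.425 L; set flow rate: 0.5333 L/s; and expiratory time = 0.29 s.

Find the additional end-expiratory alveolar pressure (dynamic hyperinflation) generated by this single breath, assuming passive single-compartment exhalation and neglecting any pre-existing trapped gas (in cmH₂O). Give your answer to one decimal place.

R = (PIP − Pplat)/V̇ = (16.5 − 13.5) / 0.5333 = 3.0/0.5333 = 5.625 cmH2O·s/L.
C = Vt/(Pplat − PEEP) = 425.0 / (13.5 − 5) = 425.0/8.5 = 50.0 mL/cmH2O.
τ = R × C = 5.625 × 0.05 L/cmH2O = 0.2813 s.
Fraction remaining = e^(−Te/τ) = e^(−0.29/0.2813) = 0.3567; trapped volume = 425.0 × 0.3567 = 151.6 mL.
Additional alveolar pressure from trapping ≈ V_trapped / C = 151.6 / 50.0 = 3.032 cmH2O.

3.0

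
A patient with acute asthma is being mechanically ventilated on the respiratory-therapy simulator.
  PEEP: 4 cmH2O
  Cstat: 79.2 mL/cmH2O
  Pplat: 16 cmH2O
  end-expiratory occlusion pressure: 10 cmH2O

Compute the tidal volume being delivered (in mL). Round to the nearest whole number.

End-expiratory occlusion gives total PEEP = 10 cmH2O (intrinsic PEEP = 10 − 4 = 6). Use total PEEP for the elastic gradient.
Vt = Cstat × (Pplat − PEEPtotal) = 79.2 × (16 − 10) = 79.2 × 6.0 = 475.2 mL.

475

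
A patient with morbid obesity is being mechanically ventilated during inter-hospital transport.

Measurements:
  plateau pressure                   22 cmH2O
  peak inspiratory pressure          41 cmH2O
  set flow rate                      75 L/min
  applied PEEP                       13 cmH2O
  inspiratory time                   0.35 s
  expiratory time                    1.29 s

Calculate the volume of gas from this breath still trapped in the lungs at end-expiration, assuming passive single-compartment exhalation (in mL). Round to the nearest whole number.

76

Flow: 75 L/min ÷ 60 = 1.25 L/s.
Vt = flow × Ti = 1.25 L/s × 0.35 s × 1000 mL/L = 437.5 mL.
R = (PIP − Pplat)/V̇ = (41 − 22) / 1.25 = 19.0/1.25 = 15.2 cmH2O·s/L.
C = Vt/(Pplat − PEEP) = 437.5 / (22 − 13) = 437.5/9.0 = 48.611 mL/cmH2O.
τ = R × C = 15.2 × 0.04861 L/cmH2O = 0.7389 s.
Fraction remaining = e^(−Te/τ) = e^(−1.29/0.7389) = 0.1745.
Trapped volume = 437.5 × 0.1745 = 76.344 mL.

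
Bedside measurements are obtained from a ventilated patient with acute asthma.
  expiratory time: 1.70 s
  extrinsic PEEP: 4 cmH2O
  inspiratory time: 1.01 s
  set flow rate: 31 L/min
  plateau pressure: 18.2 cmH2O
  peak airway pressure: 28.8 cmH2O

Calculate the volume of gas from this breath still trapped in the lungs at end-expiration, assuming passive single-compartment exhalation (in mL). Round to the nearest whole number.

55

Flow: 31 L/min ÷ 60 = 0.5167 L/s.
Vt = flow × Ti = 0.5167 L/s × 1.01 s × 1000 mL/L = 521.87 mL.
R = (PIP − Pplat)/V̇ = (28.8 − 18.2) / 0.5167 = 10.6/0.5167 = 20.515 cmH2O·s/L.
C = Vt/(Pplat − PEEP) = 521.87 / (18.2 − 4) = 521.87/14.2 = 36.751 mL/cmH2O.
τ = R × C = 20.515 × 0.03675 L/cmH2O = 0.7539 s.
Fraction remaining = e^(−Te/τ) = e^(−1.70/0.7539) = 0.1049.
Trapped volume = 521.87 × 0.1049 = 54.744 mL.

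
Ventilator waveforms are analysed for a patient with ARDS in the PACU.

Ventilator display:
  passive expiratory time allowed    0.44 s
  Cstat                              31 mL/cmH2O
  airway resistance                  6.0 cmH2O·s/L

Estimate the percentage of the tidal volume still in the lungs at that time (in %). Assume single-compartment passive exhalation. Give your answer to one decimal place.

τ = R × C = 6.0 × 31 mL/cmH2O = 6.0 × 0.031 L/cmH2O = 0.186 s.
Passive exhalation: V(t)/V₀ = e^(−t/τ) = e^(−0.44/0.186) = 0.09389.
Fraction remaining = 0.09389 → 9.389%.

9.4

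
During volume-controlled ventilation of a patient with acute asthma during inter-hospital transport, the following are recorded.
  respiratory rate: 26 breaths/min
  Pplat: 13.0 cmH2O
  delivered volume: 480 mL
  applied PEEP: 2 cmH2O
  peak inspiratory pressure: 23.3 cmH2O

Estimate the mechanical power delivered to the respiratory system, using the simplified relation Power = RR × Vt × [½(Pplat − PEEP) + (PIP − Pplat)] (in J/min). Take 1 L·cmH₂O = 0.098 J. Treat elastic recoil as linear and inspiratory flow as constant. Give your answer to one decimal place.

Per-breath work = Vt × [½(Pplat−PEEP) + (PIP−Pplat)] = 0.480 × [0.5×11.0 + 10.3] = 0.480 × 15.8 = 7.584 L·cmH2O.
Power = 26 × 7.584 = 197.18 L·cmH2O/min.
× 0.098 J/(L·cmH2O) → 19.324 J/min.

19.3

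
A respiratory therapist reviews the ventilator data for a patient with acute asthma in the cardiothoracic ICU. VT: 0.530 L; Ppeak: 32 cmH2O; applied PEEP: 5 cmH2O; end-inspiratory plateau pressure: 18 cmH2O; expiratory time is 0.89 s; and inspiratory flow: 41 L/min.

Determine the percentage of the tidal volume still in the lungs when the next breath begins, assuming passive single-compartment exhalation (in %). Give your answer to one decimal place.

34.5

Flow: 41 L/min ÷ 60 = 0.6833 L/s.
R = (PIP − Pplat)/V̇ = (32 − 18) / 0.6833 = 14.0/0.6833 = 20.489 cmH2O·s/L.
C = Vt/(Pplat − PEEP) = 530.0 / (18 − 5) = 530.0/13.0 = 40.769 mL/cmH2O.
τ = R × C = 20.489 × 0.04077 L/cmH2O = 0.8353 s.
Fraction remaining at end-expiration = e^(−Te/τ) = e^(−0.89/0.8353) = 0.3446 → 34.46%.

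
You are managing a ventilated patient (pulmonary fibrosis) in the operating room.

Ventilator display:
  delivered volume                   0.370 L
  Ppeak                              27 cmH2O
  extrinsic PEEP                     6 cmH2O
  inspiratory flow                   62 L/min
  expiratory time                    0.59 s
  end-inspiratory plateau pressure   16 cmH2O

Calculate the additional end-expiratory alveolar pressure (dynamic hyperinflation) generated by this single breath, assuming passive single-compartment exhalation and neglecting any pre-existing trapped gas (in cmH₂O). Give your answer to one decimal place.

Flow: 62 L/min ÷ 60 = 1.0333 L/s.
R = (PIP − Pplat)/V̇ = (27 − 16) / 1.0333 = 11.0/1.0333 = 10.646 cmH2O·s/L.
C = Vt/(Pplat − PEEP) = 370.0 / (16 − 6) = 370.0/10.0 = 37.0 mL/cmH2O.
τ = R × C = 10.646 × 0.037 L/cmH2O = 0.3939 s.
Fraction remaining = e^(−Te/τ) = e^(−0.59/0.3939) = 0.2236; trapped volume = 370.0 × 0.2236 = 82.732 mL.
Additional alveolar pressure from trapping ≈ V_trapped / C = 82.732 / 37.0 = 2.236 cmH2O.

2.2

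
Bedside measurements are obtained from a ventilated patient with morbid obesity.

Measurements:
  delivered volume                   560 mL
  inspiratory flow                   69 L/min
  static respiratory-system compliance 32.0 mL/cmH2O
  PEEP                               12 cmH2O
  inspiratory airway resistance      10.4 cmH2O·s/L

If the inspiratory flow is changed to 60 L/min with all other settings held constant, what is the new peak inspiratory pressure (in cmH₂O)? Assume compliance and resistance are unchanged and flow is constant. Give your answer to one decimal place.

Flow: 69 L/min ÷ 60 = 1.15 L/s.
New flow: 60 L/min ÷ 60 = 1 L/s.
PIP = Vt/C + R·V̇ + PEEP (constant-flow equation of motion).
Only the resistive term changes: ΔPIP = R × ΔV̇ = 10.4 × (1 − 1.15) = 10.4 × -0.15 = -1.56 cmH2O.
Original PIP = 560/32.0 + 10.4×1.15 + 12 = 41.46 cmH2O; new PIP = 41.46 + (-1.56) = 39.9 cmH2O.

39.9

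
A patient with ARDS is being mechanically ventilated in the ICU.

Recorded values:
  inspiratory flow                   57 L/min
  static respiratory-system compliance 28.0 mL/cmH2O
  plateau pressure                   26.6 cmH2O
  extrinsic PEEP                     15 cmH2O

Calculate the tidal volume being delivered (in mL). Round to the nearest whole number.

Vt = Cstat × (Pplat − PEEP) = 28.0 × (26.6 − 15) = 28.0 × 11.6 = 324.8 mL.

325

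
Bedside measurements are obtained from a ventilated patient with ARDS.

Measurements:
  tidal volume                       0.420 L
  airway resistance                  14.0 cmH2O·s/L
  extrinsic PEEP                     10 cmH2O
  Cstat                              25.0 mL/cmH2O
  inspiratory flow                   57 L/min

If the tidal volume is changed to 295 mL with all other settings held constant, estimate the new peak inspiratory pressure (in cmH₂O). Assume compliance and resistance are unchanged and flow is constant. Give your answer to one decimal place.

Flow: 57 L/min ÷ 60 = 0.95 L/s.
PIP = Vt/C + R·V̇ + PEEP (constant-flow equation of motion).
Only the elastic term changes: ΔPIP = ΔVt / C = (295 − 420) / 25.0 = -5.0 cmH2O.
Original PIP = 420/25.0 + 14.0×0.95 + 10 = 40.1 cmH2O; new PIP = 40.1 + (-5.0) = 35.1 cmH2O.

35.1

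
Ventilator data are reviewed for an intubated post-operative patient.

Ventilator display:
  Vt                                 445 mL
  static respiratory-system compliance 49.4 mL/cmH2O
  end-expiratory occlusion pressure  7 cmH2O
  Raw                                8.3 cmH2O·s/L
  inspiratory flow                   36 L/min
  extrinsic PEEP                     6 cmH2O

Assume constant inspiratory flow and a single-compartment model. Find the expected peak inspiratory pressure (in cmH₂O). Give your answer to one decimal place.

Flow: 36 L/min ÷ 60 = 0.6 L/s.
Total PEEP = 7 cmH2O (set 6 + intrinsic 1); this is the baseline alveolar pressure.
Equation of motion (constant flow): PIP = Vt/C + R·V̇ + PEEP.
PIP = 445/49.4 + 8.3×0.6 + 7 = 9.008 + 4.98 + 7 = 20.988 cmH2O.

21.0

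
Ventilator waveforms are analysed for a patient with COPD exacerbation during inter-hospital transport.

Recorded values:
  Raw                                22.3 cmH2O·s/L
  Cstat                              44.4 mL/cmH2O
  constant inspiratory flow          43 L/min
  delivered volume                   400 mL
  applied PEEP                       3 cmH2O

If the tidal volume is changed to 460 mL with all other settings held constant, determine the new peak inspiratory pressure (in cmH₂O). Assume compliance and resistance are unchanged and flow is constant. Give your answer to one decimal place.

Flow: 43 L/min ÷ 60 = 0.7167 L/s.
PIP = Vt/C + R·V̇ + PEEP (constant-flow equation of motion).
Only the elastic term changes: ΔPIP = ΔVt / C = (460 − 400) / 44.4 = 1.351 cmH2O.
Original PIP = 400/44.4 + 22.3×0.7167 + 3 = 27.991 cmH2O; new PIP = 27.991 + (1.351) = 29.342 cmH2O.

29.3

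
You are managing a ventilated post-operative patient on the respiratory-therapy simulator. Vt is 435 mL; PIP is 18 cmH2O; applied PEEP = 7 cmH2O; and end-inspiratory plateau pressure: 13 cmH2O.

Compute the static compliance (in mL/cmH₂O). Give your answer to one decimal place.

72.5

Cstat = Vt / (Pplat − PEEP) = 435 / (13 − 7) = 435 / 6.0 = 72.5 mL/cmH2O.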